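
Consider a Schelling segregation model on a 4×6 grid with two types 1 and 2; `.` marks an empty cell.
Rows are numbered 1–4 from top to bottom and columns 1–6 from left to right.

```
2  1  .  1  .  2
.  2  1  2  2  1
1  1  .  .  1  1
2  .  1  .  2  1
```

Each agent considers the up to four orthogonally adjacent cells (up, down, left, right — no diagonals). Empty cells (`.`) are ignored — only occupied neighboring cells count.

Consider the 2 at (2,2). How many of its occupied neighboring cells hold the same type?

0

Occupied neighbors of (2,2): (1,2)=1, (3,2)=1, (2,3)=1.
Same type (2): 0 of 3.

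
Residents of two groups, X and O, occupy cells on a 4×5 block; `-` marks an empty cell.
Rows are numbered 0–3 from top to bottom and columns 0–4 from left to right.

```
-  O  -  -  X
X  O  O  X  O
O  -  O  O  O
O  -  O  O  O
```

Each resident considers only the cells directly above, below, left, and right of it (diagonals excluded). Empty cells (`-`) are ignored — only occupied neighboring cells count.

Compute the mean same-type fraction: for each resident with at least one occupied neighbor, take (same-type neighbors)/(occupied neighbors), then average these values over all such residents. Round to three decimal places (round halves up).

Row 0: (0,1)O 1/1 · (0,4)X 0/1
Row 1: (1,0)X 0/2 · (1,1)O 2/3 · (1,2)O 2/3 · (1,3)X 0/3 · (1,4)O 1/3
Row 2: (2,0)O 1/2 · (2,2)O 3/3 · (2,3)O 3/4 · (2,4)O 3/3
Row 3: (3,0)O 1/1 · (3,2)O 2/2 · (3,3)O 3/3 · (3,4)O 2/2
Sum over 15 residents: 1/1 + 0/1 + 0/2 + 2/3 + 2/3 + 0/3 + 1/3 + 1/2 + 3/3 + 3/4 + 3/3 + 1/1 + 2/2 + 3/3 + 2/2 = 119/12; mean = 119/12 ÷ 15 = 119/180 = 0.661111… → 0.661.

0.661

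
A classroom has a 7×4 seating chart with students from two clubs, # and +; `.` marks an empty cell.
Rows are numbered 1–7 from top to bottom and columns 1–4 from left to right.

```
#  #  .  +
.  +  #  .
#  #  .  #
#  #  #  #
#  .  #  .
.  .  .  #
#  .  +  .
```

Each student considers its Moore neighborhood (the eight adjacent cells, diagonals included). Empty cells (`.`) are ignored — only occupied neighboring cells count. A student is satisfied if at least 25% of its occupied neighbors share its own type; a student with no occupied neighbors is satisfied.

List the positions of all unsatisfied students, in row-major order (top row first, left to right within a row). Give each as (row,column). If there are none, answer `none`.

(1,4), (2,2), (7,3)

(1,1)# 1/2 ok
(1,2)# 2/3 ok
(1,4)+ 0/1 unhappy
(2,2)+ 0/5 unhappy
(2,3)# 3/5 ok
(3,1)# 3/4 ok
(3,2)# 5/6 ok
(3,4)# 3/3 ok
(4,1)# 4/4 ok
(4,2)# 6/6 ok
(4,3)# 5/5 ok
(4,4)# 3/3 ok
(5,1)# 2/2 ok
(5,3)# 4/4 ok
(6,4)# 1/2 ok
(7,1)# 0/0 ok
(7,3)+ 0/1 unhappy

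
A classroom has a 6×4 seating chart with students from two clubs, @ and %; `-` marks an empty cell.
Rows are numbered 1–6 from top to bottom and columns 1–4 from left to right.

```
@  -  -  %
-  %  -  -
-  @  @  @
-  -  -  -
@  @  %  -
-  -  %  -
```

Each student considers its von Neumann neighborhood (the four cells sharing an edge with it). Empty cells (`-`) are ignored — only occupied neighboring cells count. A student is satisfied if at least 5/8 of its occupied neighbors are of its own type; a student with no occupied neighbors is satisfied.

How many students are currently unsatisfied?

4

Row 1: (1,1)@ 0/0 ✓ · (1,4)% 0/0 ✓
Row 2: (2,2)% 0/1 ✗
Row 3: (3,2)@ 1/2 ✗ · (3,3)@ 2/2 ✓ · (3,4)@ 1/1 ✓
Row 5: (5,1)@ 1/1 ✓ · (5,2)@ 1/2 ✗ · (5,3)% 1/2 ✗
Row 6: (6,3)% 1/1 ✓
Unsatisfied: (2,2), (3,2), (5,2), (5,3) — 4 in total.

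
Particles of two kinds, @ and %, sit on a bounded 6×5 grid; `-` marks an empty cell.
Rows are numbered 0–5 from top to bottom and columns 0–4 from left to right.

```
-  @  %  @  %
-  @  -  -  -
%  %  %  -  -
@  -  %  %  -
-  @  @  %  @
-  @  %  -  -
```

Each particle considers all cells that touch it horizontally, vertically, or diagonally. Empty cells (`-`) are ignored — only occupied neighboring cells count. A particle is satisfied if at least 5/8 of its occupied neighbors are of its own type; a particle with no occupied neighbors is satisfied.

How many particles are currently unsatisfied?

14

Row 0: (0,1)@ 1/2 unhappy · (0,2)% 0/3 unhappy · (0,3)@ 0/2 unhappy · (0,4)% 0/1 unhappy
Row 1: (1,1)@ 1/5 unhappy
Row 2: (2,0)% 1/3 unhappy · (2,1)% 3/5 unhappy · (2,2)% 3/4 ok
Row 3: (3,0)@ 1/3 unhappy · (3,2)% 4/6 ok · (3,3)% 3/5 unhappy
Row 4: (4,1)@ 3/5 unhappy · (4,2)@ 2/6 unhappy · (4,3)% 3/5 unhappy · (4,4)@ 0/2 unhappy
Row 5: (5,1)@ 2/3 ok · (5,2)% 1/4 unhappy
Unsatisfied: (0,1), (0,2), (0,3), (0,4), (1,1), (2,0), (2,1), (3,0), (3,3), (4,1), (4,2), (4,3), (4,4), (5,2) — 14 in total.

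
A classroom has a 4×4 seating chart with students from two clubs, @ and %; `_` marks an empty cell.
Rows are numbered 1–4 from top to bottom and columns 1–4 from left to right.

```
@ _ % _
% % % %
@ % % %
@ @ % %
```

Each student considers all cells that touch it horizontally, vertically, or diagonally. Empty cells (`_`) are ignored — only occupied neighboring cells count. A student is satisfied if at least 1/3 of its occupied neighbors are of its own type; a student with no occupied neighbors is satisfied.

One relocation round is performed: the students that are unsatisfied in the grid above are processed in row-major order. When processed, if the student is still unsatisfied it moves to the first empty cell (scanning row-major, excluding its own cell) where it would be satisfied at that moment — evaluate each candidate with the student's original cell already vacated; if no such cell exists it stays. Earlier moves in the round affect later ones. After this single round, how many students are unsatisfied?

Initially unsatisfied (in order): (1,1).
  (1,1): no empty cell satisfies it; stays.
Resulting grid:
@ _ % _
% % % %
@ % % %
@ @ % %
Unsatisfied now: (1,1).

1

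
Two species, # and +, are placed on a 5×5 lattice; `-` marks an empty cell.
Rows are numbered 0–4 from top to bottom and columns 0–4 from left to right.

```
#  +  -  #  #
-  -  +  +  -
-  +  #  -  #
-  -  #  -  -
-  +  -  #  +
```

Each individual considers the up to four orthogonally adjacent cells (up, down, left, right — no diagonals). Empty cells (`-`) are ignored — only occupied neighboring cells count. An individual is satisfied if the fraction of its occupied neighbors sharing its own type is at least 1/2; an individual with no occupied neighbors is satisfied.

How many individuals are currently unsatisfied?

6

(0,0)# 0/1 ✗
(0,1)+ 0/1 ✗
(0,3)# 1/2 ✓
(0,4)# 1/1 ✓
(1,2)+ 1/2 ✓
(1,3)+ 1/2 ✓
(2,1)+ 0/1 ✗
(2,2)# 1/3 ✗
(2,4)# 0/0 ✓
(3,2)# 1/1 ✓
(4,1)+ 0/0 ✓
(4,3)# 0/1 ✗
(4,4)+ 0/1 ✗
Unsatisfied: (0,0), (0,1), (2,1), (2,2), (4,3), (4,4) — 6 in total.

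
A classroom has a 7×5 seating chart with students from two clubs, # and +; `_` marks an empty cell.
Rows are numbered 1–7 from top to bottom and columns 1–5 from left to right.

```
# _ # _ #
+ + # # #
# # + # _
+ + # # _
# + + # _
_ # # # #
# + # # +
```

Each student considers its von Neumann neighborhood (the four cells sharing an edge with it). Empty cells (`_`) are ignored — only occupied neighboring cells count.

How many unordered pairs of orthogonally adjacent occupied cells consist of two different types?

22

Scan each occupied cell's neighbors to the right and below so each pair is counted once.
From row 1: 1 unlike of 3 pairs (running 1/3).
From row 2: 4 unlike of 8 pairs (running 5/11).
From row 3: 5 unlike of 7 pairs (running 10/18).
From row 4: 3 unlike of 7 pairs (running 13/25).
From row 5: 4 unlike of 6 pairs (running 17/31).
From row 6: 2 unlike of 7 pairs (running 19/38).
From row 7: 3 unlike of 4 pairs (running 22/42).
Total adjacent occupied pairs: 42; unlike-type pairs: 22.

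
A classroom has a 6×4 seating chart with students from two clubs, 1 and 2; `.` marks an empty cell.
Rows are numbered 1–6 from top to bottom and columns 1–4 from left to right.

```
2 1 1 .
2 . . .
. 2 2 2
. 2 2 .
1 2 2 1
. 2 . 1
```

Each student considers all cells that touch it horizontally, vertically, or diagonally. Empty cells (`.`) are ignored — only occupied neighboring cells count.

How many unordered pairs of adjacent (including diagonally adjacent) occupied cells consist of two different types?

8

Scan each occupied cell's neighbors to the right and below (and the two forward diagonals) so each pair is counted once.
From row 1: 2 unlike of 4 pairs (running 2/4).
From row 2: 0 unlike of 1 pairs (running 2/5).
From row 3: 0 unlike of 7 pairs (running 2/12).
From row 4: 2 unlike of 7 pairs (running 4/19).
From row 5: 4 unlike of 8 pairs (running 8/27).
Total adjacent occupied pairs: 27; unlike-type pairs: 8.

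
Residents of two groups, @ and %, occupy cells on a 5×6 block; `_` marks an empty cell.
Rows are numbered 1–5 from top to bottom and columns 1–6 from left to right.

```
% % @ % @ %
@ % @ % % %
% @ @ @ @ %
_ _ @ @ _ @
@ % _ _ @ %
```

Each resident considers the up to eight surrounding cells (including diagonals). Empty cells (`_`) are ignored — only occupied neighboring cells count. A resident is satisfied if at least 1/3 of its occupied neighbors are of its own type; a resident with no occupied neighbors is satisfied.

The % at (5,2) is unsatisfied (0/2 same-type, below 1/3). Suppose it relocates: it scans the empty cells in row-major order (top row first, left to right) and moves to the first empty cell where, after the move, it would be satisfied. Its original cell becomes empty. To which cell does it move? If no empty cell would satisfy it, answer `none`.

(4,1)

Vacating (5,2). Empty cells in order:
  (4,1): 1/3 same-type → satisfied — stop here.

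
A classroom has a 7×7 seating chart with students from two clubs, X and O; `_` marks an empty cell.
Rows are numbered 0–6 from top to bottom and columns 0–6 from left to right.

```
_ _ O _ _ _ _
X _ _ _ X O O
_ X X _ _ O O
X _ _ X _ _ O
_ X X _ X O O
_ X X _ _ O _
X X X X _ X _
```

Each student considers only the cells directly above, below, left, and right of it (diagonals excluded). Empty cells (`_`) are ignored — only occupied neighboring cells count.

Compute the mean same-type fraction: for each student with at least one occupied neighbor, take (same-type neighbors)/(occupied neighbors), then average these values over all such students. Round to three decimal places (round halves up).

0.802

Row 0: (0,2)O — no occupied neighbors
Row 1: (1,0)X — no occupied neighbors · (1,4)X 0/1 · (1,5)O 2/3 · (1,6)O 2/2
Row 2: (2,1)X 1/1 · (2,2)X 1/1 · (2,5)O 2/2 · (2,6)O 3/3
Row 3: (3,0)X — no occupied neighbors · (3,3)X — no occupied neighbors · (3,6)O 2/2
Row 4: (4,1)X 2/2 · (4,2)X 2/2 · (4,4)X 0/1 · (4,5)O 2/3 · (4,6)O 2/2
Row 5: (5,1)X 3/3 · (5,2)X 3/3 · (5,5)O 1/2
Row 6: (6,0)X 1/1 · (6,1)X 3/3 · (6,2)X 3/3 · (6,3)X 1/1 · (6,5)X 0/1
Sum over 21 students: 0/1 + 2/3 + 2/2 + 1/1 + 1/1 + 2/2 + 3/3 + 2/2 + 2/2 + 2/2 + 0/1 + 2/3 + 2/2 + 3/3 + 3/3 + 1/2 + 1/1 + 3/3 + 3/3 + 1/1 + 0/1 = 101/6; mean = 101/6 ÷ 21 = 101/126 = 0.801587… → 0.802.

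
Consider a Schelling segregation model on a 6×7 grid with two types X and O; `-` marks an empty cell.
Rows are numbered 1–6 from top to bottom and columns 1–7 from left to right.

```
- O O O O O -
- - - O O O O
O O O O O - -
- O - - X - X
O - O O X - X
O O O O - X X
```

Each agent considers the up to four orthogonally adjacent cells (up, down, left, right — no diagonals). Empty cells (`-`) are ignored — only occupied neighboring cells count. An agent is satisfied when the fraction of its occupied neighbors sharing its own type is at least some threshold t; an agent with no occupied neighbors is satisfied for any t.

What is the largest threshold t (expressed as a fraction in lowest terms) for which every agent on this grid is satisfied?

1/2

Row 1: (1,2)O 1/1 · (1,3)O 2/2 · (1,4)O 3/3 · (1,5)O 3/3 · (1,6)O 2/2
Row 2: (2,4)O 3/3 · (2,5)O 4/4 · (2,6)O 3/3 · (2,7)O 1/1
Row 3: (3,1)O 1/1 · (3,2)O 3/3 · (3,3)O 2/2 · (3,4)O 3/3 · (3,5)O 2/3
Row 4: (4,2)O 1/1 · (4,5)X 1/2 · (4,7)X 1/1
Row 5: (5,1)O 1/1 · (5,3)O 2/2 · (5,4)O 2/3 · (5,5)X 1/2 · (5,7)X 2/2
Row 6: (6,1)O 2/2 · (6,2)O 2/2 · (6,3)O 3/3 · (6,4)O 2/2 · (6,6)X 1/1 · (6,7)X 2/2
The smallest same-type fraction is 1/2 at (4,5), which reduces to 1/2. Any threshold above that leaves this agent unsatisfied.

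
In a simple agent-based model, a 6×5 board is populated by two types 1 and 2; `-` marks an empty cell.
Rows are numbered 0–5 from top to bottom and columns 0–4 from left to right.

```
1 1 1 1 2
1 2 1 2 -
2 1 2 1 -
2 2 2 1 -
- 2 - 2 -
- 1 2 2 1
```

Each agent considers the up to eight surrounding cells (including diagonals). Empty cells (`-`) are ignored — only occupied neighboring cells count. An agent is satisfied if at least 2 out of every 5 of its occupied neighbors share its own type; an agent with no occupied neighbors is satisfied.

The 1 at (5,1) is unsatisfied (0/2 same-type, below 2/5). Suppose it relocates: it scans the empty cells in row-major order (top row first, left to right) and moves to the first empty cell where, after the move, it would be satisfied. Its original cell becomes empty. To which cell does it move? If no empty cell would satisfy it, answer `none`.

(1,4)

Vacating (5,1). Empty cells in order:
  (1,4): 2/4 same-type → satisfied — stop here.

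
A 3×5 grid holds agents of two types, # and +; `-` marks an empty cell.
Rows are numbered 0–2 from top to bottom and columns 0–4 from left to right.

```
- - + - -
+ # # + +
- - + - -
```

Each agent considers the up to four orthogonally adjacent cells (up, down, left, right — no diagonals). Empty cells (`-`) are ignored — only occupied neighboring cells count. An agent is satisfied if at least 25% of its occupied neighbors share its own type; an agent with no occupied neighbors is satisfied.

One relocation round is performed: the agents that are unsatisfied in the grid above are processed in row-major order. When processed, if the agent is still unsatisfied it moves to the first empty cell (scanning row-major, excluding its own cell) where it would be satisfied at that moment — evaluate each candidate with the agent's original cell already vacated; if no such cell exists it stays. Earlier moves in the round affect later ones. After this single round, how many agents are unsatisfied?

0

Initially unsatisfied (in order): (0,2), (1,0), (2,2).
  (0,2) → (0,0).
  (1,0): now satisfied by earlier moves; stays.
  (2,2) → (0,1).
Resulting grid:
+ + - - -
+ # # + +
- - - - -
All satisfied now.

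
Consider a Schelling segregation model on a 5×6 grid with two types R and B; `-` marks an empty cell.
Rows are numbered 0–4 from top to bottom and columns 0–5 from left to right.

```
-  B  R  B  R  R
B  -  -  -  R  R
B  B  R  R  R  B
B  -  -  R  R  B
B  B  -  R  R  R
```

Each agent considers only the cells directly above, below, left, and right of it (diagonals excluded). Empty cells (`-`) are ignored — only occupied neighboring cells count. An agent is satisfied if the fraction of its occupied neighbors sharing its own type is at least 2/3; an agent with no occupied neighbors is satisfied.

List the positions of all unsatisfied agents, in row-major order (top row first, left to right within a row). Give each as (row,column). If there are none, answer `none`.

(0,1), (0,2), (0,3), (2,1), (2,2), (2,5), (3,5), (4,5)

(0,1)B 0/1 ✗
(0,2)R 0/2 ✗
(0,3)B 0/2 ✗
(0,4)R 2/3 ✓
(0,5)R 2/2 ✓
(1,0)B 1/1 ✓
(1,4)R 3/3 ✓
(1,5)R 2/3 ✓
(2,0)B 3/3 ✓
(2,1)B 1/2 ✗
(2,2)R 1/2 ✗
(2,3)R 3/3 ✓
(2,4)R 3/4 ✓
(2,5)B 1/3 ✗
(3,0)B 2/2 ✓
(3,3)R 3/3 ✓
(3,4)R 3/4 ✓
(3,5)B 1/3 ✗
(4,0)B 2/2 ✓
(4,1)B 1/1 ✓
(4,3)R 2/2 ✓
(4,4)R 3/3 ✓
(4,5)R 1/2 ✗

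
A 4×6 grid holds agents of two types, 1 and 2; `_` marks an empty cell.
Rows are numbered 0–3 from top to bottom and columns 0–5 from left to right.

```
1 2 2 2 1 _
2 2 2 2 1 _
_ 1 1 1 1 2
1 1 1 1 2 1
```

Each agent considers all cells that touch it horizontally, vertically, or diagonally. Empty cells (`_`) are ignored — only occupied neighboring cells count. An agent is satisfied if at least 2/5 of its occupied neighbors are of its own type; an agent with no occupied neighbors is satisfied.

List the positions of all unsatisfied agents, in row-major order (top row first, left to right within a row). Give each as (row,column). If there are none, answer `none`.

(0,0), (0,4), (1,3), (2,5), (3,4), (3,5)

Row 0: (0,0)1 0/3 unhappy · (0,1)2 4/5 ok · (0,2)2 5/5 ok · (0,3)2 3/5 ok · (0,4)1 1/3 unhappy
Row 1: (1,0)2 2/4 ok · (1,1)2 4/7 ok · (1,2)2 5/8 ok · (1,3)2 3/8 unhappy · (1,4)1 3/6 ok
Row 2: (2,1)1 4/7 ok · (2,2)1 5/8 ok · (2,3)1 5/8 ok · (2,4)1 4/7 ok · (2,5)2 1/4 unhappy
Row 3: (3,0)1 2/2 ok · (3,1)1 4/4 ok · (3,2)1 5/5 ok · (3,3)1 4/5 ok · (3,4)2 1/5 unhappy · (3,5)1 1/3 unhappy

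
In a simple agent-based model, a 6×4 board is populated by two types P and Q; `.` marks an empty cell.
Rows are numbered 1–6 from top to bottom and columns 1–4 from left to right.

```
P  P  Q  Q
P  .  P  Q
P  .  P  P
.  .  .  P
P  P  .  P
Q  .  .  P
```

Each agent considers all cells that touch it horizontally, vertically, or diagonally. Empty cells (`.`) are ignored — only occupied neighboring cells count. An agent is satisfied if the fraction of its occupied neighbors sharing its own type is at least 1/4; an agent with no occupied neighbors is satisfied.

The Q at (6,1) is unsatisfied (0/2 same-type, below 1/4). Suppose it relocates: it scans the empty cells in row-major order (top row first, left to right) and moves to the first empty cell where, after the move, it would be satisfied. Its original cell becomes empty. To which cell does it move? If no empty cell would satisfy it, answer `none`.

none

Vacating (6,1). Empty cells in order:
  (2,2): 1/7 same-type → still unsatisfied.
  (3,2): 0/4 same-type → still unsatisfied.
  (4,1): 0/3 same-type → still unsatisfied.
  (4,2): 0/4 same-type → still unsatisfied.
  (4,3): 0/5 same-type → still unsatisfied.
  (5,3): 0/4 same-type → still unsatisfied.
  (6,2): 0/2 same-type → still unsatisfied.
  (6,3): 0/3 same-type → still unsatisfied.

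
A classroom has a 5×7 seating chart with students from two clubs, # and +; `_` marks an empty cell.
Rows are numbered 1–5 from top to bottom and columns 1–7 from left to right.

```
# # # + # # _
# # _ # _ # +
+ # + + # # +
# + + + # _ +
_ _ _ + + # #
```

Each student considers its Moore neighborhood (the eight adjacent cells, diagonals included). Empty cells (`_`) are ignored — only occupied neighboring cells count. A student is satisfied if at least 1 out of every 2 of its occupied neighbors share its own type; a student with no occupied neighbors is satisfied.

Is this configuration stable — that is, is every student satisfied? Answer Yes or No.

Row 1: (1,1)# 3/3 ok · (1,2)# 4/4 ok · (1,3)# 3/4 ok · (1,4)+ 0/3 unhappy · (1,5)# 3/4 ok · (1,6)# 2/3 ok
Row 2: (2,1)# 4/5 ok · (2,2)# 5/7 ok · (2,4)# 3/6 ok · (2,6)# 4/6 ok · (2,7)+ 1/4 unhappy
Row 3: (3,1)+ 1/5 unhappy · (3,2)# 3/7 unhappy · (3,3)+ 4/7 ok · (3,4)+ 3/6 ok · (3,5)# 4/6 ok · (3,6)# 3/6 ok · (3,7)+ 2/4 ok
Row 4: (4,1)# 1/3 unhappy · (4,2)+ 3/5 ok · (4,3)+ 5/6 ok · (4,4)+ 5/7 ok · (4,5)# 3/7 unhappy · (4,7)+ 1/4 unhappy
Row 5: (5,4)+ 3/4 ok · (5,5)+ 2/4 ok · (5,6)# 2/4 ok · (5,7)# 1/2 ok
For instance (1,4) has only 0/3 same-type neighbors, below 1/2.

No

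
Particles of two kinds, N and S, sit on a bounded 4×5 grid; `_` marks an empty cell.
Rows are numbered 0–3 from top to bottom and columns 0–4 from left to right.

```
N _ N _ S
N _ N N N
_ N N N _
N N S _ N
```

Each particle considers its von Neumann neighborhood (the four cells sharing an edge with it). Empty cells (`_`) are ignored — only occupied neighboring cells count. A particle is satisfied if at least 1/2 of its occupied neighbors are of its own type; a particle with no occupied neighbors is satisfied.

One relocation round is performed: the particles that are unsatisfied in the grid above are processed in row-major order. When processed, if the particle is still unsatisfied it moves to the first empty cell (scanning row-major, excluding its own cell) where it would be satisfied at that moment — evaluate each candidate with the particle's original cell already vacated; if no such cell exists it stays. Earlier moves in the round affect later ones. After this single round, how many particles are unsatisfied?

Initially unsatisfied (in order): (0,4), (3,2).
  (0,4): no empty cell satisfies it; stays.
  (3,2): no empty cell satisfies it; stays.
Resulting grid:
N _ N _ S
N _ N N N
_ N N N _
N N S _ N
Unsatisfied now: (0,4), (3,2).

2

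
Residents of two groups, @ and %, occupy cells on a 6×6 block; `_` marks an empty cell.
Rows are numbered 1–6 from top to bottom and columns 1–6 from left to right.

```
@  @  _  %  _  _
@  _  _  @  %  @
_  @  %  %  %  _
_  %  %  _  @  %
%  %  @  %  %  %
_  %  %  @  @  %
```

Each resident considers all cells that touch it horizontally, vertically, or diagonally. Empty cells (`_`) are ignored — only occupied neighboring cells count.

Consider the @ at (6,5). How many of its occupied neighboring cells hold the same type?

1

Occupied neighbors of (6,5): (5,4)=%, (5,5)=%, (5,6)=%, (6,4)=@, (6,6)=%.
Same type (@): 1 of 5.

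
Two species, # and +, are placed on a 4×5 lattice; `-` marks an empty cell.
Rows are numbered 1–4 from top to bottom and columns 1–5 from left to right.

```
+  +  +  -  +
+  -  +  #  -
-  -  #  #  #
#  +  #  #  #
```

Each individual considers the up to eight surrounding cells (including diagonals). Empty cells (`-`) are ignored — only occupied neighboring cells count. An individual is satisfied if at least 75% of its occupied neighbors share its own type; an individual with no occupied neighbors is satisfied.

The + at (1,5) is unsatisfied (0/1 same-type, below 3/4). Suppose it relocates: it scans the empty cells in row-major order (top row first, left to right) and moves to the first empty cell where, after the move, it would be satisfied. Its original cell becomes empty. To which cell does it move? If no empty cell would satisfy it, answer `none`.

(2,2)

Vacating (1,5). Empty cells in order:
  (1,4): 2/3 same-type → still unsatisfied.
  (2,2): 5/6 same-type → satisfied — stop here.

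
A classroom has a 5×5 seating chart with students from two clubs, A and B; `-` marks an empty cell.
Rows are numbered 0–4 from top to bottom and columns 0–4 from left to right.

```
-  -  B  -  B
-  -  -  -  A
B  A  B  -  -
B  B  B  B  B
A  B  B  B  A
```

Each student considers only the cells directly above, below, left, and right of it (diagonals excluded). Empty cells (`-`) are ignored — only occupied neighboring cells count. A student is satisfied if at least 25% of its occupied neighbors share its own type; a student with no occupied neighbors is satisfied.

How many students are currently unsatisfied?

5

(0,2)B 0/0 ok
(0,4)B 0/1 unhappy
(1,4)A 0/1 unhappy
(2,0)B 1/2 ok
(2,1)A 0/3 unhappy
(2,2)B 1/2 ok
(3,0)B 2/3 ok
(3,1)B 3/4 ok
(3,2)B 4/4 ok
(3,3)B 3/3 ok
(3,4)B 1/2 ok
(4,0)A 0/2 unhappy
(4,1)B 2/3 ok
(4,2)B 3/3 ok
(4,3)B 2/3 ok
(4,4)A 0/2 unhappy
Unsatisfied: (0,4), (1,4), (2,1), (4,0), (4,4) — 5 in total.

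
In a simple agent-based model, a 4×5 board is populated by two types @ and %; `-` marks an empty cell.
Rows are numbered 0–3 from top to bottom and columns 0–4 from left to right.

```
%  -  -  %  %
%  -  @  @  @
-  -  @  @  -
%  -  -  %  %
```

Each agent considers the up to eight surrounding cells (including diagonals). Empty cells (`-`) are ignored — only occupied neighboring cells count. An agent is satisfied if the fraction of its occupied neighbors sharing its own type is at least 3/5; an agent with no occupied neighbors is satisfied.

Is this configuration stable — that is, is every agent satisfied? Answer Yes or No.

(0,0)% 1/1 satisfied
(0,3)% 1/4 not
(0,4)% 1/3 not
(1,0)% 1/1 satisfied
(1,2)@ 3/4 satisfied
(1,3)@ 4/6 satisfied
(1,4)@ 2/4 not
(2,2)@ 3/4 satisfied
(2,3)@ 4/6 satisfied
(3,0)% 0/0 satisfied
(3,3)% 1/3 not
(3,4)% 1/2 not
For instance (0,3) has only 1/4 same-type neighbors, below 3/5.

No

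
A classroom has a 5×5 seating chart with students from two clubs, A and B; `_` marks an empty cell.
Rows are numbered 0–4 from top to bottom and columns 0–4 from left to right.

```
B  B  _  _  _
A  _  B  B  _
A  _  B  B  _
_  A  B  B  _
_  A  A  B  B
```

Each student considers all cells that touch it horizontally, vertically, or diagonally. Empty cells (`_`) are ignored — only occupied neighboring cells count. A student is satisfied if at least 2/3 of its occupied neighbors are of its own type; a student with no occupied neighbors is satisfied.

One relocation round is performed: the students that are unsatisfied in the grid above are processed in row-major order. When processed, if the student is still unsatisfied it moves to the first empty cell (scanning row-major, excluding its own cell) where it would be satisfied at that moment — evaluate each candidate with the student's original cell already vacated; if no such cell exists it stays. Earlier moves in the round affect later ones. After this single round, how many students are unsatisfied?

0

Initially unsatisfied (in order): (0,0), (1,0), (3,1), (3,2), (4,2).
  (0,0) → (0,2).
  (1,0) → (3,0).
  (3,1): now satisfied by earlier moves; stays.
  (3,2) → (0,0).
  (4,2) → (4,0).
Resulting grid:
B B B _ _
_ _ B B _
A _ B B _
A A _ B _
A A _ B B
All satisfied now.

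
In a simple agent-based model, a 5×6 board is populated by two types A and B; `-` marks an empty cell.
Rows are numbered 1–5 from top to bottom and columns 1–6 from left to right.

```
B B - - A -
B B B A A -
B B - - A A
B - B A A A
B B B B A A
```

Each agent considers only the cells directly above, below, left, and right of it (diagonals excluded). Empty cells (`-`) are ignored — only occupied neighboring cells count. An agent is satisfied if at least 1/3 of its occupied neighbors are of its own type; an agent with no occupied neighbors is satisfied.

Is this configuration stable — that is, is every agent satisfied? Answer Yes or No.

Yes

(1,1)B 2/2 satisfied
(1,2)B 2/2 satisfied
(1,5)A 1/1 satisfied
(2,1)B 3/3 satisfied
(2,2)B 4/4 satisfied
(2,3)B 1/2 satisfied
(2,4)A 1/2 satisfied
(2,5)A 3/3 satisfied
(3,1)B 3/3 satisfied
(3,2)B 2/2 satisfied
(3,5)A 3/3 satisfied
(3,6)A 2/2 satisfied
(4,1)B 2/2 satisfied
(4,3)B 1/2 satisfied
(4,4)A 1/3 satisfied
(4,5)A 4/4 satisfied
(4,6)A 3/3 satisfied
(5,1)B 2/2 satisfied
(5,2)B 2/2 satisfied
(5,3)B 3/3 satisfied
(5,4)B 1/3 satisfied
(5,5)A 2/3 satisfied
(5,6)A 2/2 satisfied
All meet the threshold, so the configuration is stable.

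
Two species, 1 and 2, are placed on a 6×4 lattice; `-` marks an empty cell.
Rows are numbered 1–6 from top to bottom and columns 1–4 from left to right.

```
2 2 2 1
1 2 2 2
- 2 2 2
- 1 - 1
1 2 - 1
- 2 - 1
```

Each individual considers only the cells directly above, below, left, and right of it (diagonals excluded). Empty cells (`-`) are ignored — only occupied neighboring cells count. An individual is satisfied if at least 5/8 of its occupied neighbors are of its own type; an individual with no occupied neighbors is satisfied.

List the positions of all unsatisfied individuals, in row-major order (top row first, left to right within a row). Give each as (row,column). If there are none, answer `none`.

(1,1), (1,4), (2,1), (4,2), (4,4), (5,1), (5,2)

Row 1: (1,1)2 1/2 unhappy · (1,2)2 3/3 ok · (1,3)2 2/3 ok · (1,4)1 0/2 unhappy
Row 2: (2,1)1 0/2 unhappy · (2,2)2 3/4 ok · (2,3)2 4/4 ok · (2,4)2 2/3 ok
Row 3: (3,2)2 2/3 ok · (3,3)2 3/3 ok · (3,4)2 2/3 ok
Row 4: (4,2)1 0/2 unhappy · (4,4)1 1/2 unhappy
Row 5: (5,1)1 0/1 unhappy · (5,2)2 1/3 unhappy · (5,4)1 2/2 ok
Row 6: (6,2)2 1/1 ok · (6,4)1 1/1 ok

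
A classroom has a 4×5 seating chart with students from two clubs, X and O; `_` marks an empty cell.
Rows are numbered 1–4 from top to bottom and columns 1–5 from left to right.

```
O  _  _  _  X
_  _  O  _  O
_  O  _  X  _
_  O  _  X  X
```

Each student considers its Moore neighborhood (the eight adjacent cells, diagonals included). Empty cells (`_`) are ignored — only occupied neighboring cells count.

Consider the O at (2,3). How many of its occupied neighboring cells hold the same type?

Occupied neighbors of (2,3): (3,2)=O, (3,4)=X.
Same type (O): 1 of 2.

1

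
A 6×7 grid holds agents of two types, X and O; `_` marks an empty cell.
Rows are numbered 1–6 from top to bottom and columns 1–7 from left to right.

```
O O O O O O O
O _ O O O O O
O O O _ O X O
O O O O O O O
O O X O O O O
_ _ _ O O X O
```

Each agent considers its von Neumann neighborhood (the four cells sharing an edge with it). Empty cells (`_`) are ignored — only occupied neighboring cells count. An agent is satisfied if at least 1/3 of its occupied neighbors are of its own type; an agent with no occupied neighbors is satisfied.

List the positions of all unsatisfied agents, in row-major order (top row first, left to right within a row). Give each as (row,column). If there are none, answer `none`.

(3,6), (5,3), (6,6)

Row 1: (1,1)O 2/2 satisfied · (1,2)O 2/2 satisfied · (1,3)O 3/3 satisfied · (1,4)O 3/3 satisfied · (1,5)O 3/3 satisfied · (1,6)O 3/3 satisfied · (1,7)O 2/2 satisfied
Row 2: (2,1)O 2/2 satisfied · (2,3)O 3/3 satisfied · (2,4)O 3/3 satisfied · (2,5)O 4/4 satisfied · (2,6)O 3/4 satisfied · (2,7)O 3/3 satisfied
Row 3: (3,1)O 3/3 satisfied · (3,2)O 3/3 satisfied · (3,3)O 3/3 satisfied · (3,5)O 2/3 satisfied · (3,6)X 0/4 not · (3,7)O 2/3 satisfied
Row 4: (4,1)O 3/3 satisfied · (4,2)O 4/4 satisfied · (4,3)O 3/4 satisfied · (4,4)O 3/3 satisfied · (4,5)O 4/4 satisfied · (4,6)O 3/4 satisfied · (4,7)O 3/3 satisfied
Row 5: (5,1)O 2/2 satisfied · (5,2)O 2/3 satisfied · (5,3)X 0/3 not · (5,4)O 3/4 satisfied · (5,5)O 4/4 satisfied · (5,6)O 3/4 satisfied · (5,7)O 3/3 satisfied
Row 6: (6,4)O 2/2 satisfied · (6,5)O 2/3 satisfied · (6,6)X 0/3 not · (6,7)O 1/2 satisfied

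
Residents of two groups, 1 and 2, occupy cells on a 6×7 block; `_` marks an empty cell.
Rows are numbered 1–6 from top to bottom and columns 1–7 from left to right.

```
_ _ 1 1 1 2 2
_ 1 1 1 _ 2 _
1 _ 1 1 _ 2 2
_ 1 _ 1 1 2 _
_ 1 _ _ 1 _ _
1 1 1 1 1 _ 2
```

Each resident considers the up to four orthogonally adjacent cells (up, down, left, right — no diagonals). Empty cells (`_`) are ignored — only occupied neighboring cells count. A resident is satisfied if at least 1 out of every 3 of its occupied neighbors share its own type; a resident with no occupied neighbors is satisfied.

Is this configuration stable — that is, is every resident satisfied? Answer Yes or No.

Yes

(1,3)1 2/2 ✓
(1,4)1 3/3 ✓
(1,5)1 1/2 ✓
(1,6)2 2/3 ✓
(1,7)2 1/1 ✓
(2,2)1 1/1 ✓
(2,3)1 4/4 ✓
(2,4)1 3/3 ✓
(2,6)2 2/2 ✓
(3,1)1 0/0 ✓
(3,3)1 2/2 ✓
(3,4)1 3/3 ✓
(3,6)2 3/3 ✓
(3,7)2 1/1 ✓
(4,2)1 1/1 ✓
(4,4)1 2/2 ✓
(4,5)1 2/3 ✓
(4,6)2 1/2 ✓
(5,2)1 2/2 ✓
(5,5)1 2/2 ✓
(6,1)1 1/1 ✓
(6,2)1 3/3 ✓
(6,3)1 2/2 ✓
(6,4)1 2/2 ✓
(6,5)1 2/2 ✓
(6,7)2 0/0 ✓
All meet the threshold, so the configuration is stable.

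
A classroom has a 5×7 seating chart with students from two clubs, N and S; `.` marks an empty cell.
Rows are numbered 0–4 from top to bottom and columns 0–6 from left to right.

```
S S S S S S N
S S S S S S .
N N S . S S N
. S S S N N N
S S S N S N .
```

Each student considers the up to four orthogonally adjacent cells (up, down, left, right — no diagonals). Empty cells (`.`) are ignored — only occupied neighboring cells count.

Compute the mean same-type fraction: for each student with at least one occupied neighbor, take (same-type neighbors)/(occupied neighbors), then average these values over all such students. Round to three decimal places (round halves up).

0.688

(0,0)S 2/2
(0,1)S 3/3
(0,2)S 3/3
(0,3)S 3/3
(0,4)S 3/3
(0,5)S 2/3
(0,6)N 0/1
(1,0)S 2/3
(1,1)S 3/4
(1,2)S 4/4
(1,3)S 3/3
(1,4)S 4/4
(1,5)S 3/3
(2,0)N 1/2
(2,1)N 1/4
(2,2)S 2/3
(2,4)S 2/3
(2,5)S 2/4
(2,6)N 1/2
(3,1)S 2/3
(3,2)S 4/4
(3,3)S 1/3
(3,4)N 1/4
(3,5)N 3/4
(3,6)N 2/2
(4,0)S 1/1
(4,1)S 3/3
(4,2)S 2/3
(4,3)N 0/3
(4,4)S 0/3
(4,5)N 1/2
Sum over 31 students: 2/2 + 3/3 + 3/3 + 3/3 + 3/3 + 2/3 + 0/1 + 2/3 + 3/4 + 4/4 + 3/3 + 4/4 + 3/3 + 1/2 + 1/4 + 2/3 + 2/3 + 2/4 + 1/2 + 2/3 + 4/4 + 1/3 + 1/4 + 3/4 + 2/2 + 1/1 + 3/3 + 2/3 + 0/3 + 0/3 + 1/2 = 64/3; mean = 64/3 ÷ 31 = 64/93 = 0.688172… → 0.688.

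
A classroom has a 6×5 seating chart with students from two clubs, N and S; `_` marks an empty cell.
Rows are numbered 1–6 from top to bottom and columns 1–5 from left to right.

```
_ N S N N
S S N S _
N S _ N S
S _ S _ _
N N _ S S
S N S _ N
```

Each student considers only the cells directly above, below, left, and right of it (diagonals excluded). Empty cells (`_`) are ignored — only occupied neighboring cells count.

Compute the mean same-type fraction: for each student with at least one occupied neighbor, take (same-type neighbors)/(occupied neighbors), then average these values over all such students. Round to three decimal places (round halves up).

0.286

(1,2)N 0/2
(1,3)S 0/3
(1,4)N 1/3
(1,5)N 1/1
(2,1)S 1/2
(2,2)S 2/4
(2,3)N 0/3
(2,4)S 0/3
(3,1)N 0/3
(3,2)S 1/2
(3,4)N 0/2
(3,5)S 0/1
(4,1)S 0/2
(4,3)S — no occupied neighbors
(5,1)N 1/3
(5,2)N 2/2
(5,4)S 1/1
(5,5)S 1/2
(6,1)S 0/2
(6,2)N 1/3
(6,3)S 0/1
(6,5)N 0/1
Sum over 21 students: 0/2 + 0/3 + 1/3 + 1/1 + 1/2 + 2/4 + 0/3 + 0/3 + 0/3 + 1/2 + 0/2 + 0/1 + 0/2 + 1/3 + 2/2 + 1/1 + 1/2 + 0/2 + 1/3 + 0/1 + 0/1 = 6; mean = 6 ÷ 21 = 2/7 = 0.285714… → 0.286.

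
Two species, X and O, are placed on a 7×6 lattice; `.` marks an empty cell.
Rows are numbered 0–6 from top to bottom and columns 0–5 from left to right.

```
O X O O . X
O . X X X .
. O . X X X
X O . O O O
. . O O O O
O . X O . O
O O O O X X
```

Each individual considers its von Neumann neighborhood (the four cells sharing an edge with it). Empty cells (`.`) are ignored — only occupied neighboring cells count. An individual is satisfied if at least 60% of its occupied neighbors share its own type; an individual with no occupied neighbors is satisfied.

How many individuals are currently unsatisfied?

13

Row 0: (0,0)O 1/2 not · (0,1)X 0/2 not · (0,2)O 1/3 not · (0,3)O 1/2 not · (0,5)X 0/0 satisfied
Row 1: (1,0)O 1/1 satisfied · (1,2)X 1/2 not · (1,3)X 3/4 satisfied · (1,4)X 2/2 satisfied
Row 2: (2,1)O 1/1 satisfied · (2,3)X 2/3 satisfied · (2,4)X 3/4 satisfied · (2,5)X 1/2 not
Row 3: (3,0)X 0/1 not · (3,1)O 1/2 not · (3,3)O 2/3 satisfied · (3,4)O 3/4 satisfied · (3,5)O 2/3 satisfied
Row 4: (4,2)O 1/2 not · (4,3)O 4/4 satisfied · (4,4)O 3/3 satisfied · (4,5)O 3/3 satisfied
Row 5: (5,0)O 1/1 satisfied · (5,2)X 0/3 not · (5,3)O 2/3 satisfied · (5,5)O 1/2 not
Row 6: (6,0)O 2/2 satisfied · (6,1)O 2/2 satisfied · (6,2)O 2/3 satisfied · (6,3)O 2/3 satisfied · (6,4)X 1/2 not · (6,5)X 1/2 not
Unsatisfied: (0,0), (0,1), (0,2), (0,3), (1,2), (2,5), (3,0), (3,1), (4,2), (5,2), (5,5), (6,4), (6,5) — 13 in total.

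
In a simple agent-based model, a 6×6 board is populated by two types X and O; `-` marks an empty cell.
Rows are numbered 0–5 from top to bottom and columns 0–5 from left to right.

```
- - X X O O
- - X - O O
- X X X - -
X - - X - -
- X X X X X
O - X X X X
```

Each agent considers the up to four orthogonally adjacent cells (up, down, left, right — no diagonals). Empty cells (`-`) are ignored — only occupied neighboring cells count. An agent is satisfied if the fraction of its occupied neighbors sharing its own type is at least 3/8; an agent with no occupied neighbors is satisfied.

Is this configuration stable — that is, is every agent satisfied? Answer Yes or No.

Yes

Row 0: (0,2)X 2/2 ok · (0,3)X 1/2 ok · (0,4)O 2/3 ok · (0,5)O 2/2 ok
Row 1: (1,2)X 2/2 ok · (1,4)O 2/2 ok · (1,5)O 2/2 ok
Row 2: (2,1)X 1/1 ok · (2,2)X 3/3 ok · (2,3)X 2/2 ok
Row 3: (3,0)X 0/0 ok · (3,3)X 2/2 ok
Row 4: (4,1)X 1/1 ok · (4,2)X 3/3 ok · (4,3)X 4/4 ok · (4,4)X 3/3 ok · (4,5)X 2/2 ok
Row 5: (5,0)O 0/0 ok · (5,2)X 2/2 ok · (5,3)X 3/3 ok · (5,4)X 3/3 ok · (5,5)X 2/2 ok
All meet the threshold, so the configuration is stable.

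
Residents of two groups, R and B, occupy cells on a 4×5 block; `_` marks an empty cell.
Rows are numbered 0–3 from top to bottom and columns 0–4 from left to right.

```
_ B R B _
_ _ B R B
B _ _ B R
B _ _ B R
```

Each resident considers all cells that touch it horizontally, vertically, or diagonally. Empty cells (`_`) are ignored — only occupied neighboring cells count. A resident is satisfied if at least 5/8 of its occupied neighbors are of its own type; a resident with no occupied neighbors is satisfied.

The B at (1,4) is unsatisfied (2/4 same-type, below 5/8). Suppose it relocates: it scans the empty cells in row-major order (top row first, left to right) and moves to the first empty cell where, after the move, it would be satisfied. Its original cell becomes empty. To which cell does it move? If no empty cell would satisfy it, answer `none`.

Vacating (1,4). Empty cells in order:
  (0,0): 1/1 same-type → satisfied — stop here.

(0,0)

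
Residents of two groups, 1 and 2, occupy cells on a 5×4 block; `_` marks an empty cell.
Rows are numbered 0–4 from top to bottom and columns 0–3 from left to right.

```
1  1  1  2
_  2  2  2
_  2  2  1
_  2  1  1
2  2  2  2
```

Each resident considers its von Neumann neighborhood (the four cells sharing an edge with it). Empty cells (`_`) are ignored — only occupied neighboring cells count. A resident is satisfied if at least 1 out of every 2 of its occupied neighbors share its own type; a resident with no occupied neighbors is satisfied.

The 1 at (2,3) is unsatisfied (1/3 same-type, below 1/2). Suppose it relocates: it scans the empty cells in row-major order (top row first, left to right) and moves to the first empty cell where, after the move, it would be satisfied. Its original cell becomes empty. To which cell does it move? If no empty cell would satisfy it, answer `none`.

(1,0)

Vacating (2,3). Empty cells in order:
  (1,0): 1/2 same-type → satisfied — stop here.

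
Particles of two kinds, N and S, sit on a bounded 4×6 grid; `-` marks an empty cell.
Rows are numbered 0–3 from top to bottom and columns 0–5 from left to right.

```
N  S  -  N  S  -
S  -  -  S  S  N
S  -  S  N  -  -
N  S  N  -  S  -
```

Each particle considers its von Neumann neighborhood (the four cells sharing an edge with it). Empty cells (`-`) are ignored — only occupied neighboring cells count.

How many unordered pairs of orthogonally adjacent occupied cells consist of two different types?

Scan each occupied cell's neighbors to the right and below so each pair is counted once.
From row 0: 4 unlike of 5 pairs (running 4/5).
From row 1: 2 unlike of 4 pairs (running 6/9).
From row 2: 3 unlike of 3 pairs (running 9/12).
From row 3: 2 unlike of 2 pairs (running 11/14).
Total adjacent occupied pairs: 14; unlike-type pairs: 11.

11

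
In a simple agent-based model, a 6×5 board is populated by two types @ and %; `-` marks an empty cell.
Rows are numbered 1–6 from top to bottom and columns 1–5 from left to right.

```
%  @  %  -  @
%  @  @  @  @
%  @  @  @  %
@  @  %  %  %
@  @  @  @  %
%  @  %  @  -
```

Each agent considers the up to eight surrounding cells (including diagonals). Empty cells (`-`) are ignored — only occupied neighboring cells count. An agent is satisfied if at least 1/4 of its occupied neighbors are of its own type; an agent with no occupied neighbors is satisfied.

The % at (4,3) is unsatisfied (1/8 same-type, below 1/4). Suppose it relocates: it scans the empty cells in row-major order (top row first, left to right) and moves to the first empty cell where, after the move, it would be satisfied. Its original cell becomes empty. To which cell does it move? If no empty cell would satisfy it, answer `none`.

(6,5)

Vacating (4,3). Empty cells in order:
  (1,4): 1/5 same-type → still unsatisfied.
  (6,5): 1/3 same-type → satisfied — stop here.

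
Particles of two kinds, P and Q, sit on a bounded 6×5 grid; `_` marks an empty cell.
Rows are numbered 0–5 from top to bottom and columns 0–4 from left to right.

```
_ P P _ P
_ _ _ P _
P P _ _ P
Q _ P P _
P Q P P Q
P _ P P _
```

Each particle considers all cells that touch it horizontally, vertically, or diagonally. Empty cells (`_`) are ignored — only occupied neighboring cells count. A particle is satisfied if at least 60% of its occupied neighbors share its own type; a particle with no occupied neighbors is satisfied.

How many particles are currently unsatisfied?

6

(0,1)P 1/1 ✓
(0,2)P 2/2 ✓
(0,4)P 1/1 ✓
(1,3)P 3/3 ✓
(2,0)P 1/2 ✗
(2,1)P 2/3 ✓
(2,4)P 2/2 ✓
(3,0)Q 1/4 ✗
(3,2)P 4/5 ✓
(3,3)P 4/5 ✓
(4,0)P 1/3 ✗
(4,1)Q 1/6 ✗
(4,2)P 5/6 ✓
(4,3)P 5/6 ✓
(4,4)Q 0/3 ✗
(5,0)P 1/2 ✗
(5,2)P 3/4 ✓
(5,3)P 3/4 ✓
Unsatisfied: (2,0), (3,0), (4,0), (4,1), (4,4), (5,0) — 6 in total.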